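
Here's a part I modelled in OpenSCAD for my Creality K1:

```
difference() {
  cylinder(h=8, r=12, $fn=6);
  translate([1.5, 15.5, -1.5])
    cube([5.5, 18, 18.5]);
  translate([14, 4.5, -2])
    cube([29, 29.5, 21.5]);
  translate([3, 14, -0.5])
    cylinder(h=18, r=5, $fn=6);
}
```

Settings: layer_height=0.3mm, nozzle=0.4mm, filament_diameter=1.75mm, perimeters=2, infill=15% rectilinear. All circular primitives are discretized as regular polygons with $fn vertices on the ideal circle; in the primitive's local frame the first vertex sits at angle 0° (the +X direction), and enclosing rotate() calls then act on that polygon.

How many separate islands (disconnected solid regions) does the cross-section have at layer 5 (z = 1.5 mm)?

1

At z = 1.5 mm: the r=12 cylinder gives a regular 6-gon of circumradius 12 (constant along its height); the 5.5×18 cube at (1.5, 15.5) contributes its full rectangle; the 29×29.5 cube at (14, 4.5) contributes its full rectangle; the cylinder at (3, 14): section is a regular 6-gon, circumradius r=5; After the difference (first − rest): starting from the r=12 cylinder, the 5.5×18 cube at (1.5, 15.5) misses the remaining region (no effect); the 29×29.5 cube at (14, 4.5) misses the remaining region (no effect); the r=5 cylinder at (3, 14) partially overlaps it — only the 3.91 mm² overlap (of its 64.95 mm²) is removed, clipping the outline — 1 connected region. Overall, the cross-section is a single solid region. Island count = 1.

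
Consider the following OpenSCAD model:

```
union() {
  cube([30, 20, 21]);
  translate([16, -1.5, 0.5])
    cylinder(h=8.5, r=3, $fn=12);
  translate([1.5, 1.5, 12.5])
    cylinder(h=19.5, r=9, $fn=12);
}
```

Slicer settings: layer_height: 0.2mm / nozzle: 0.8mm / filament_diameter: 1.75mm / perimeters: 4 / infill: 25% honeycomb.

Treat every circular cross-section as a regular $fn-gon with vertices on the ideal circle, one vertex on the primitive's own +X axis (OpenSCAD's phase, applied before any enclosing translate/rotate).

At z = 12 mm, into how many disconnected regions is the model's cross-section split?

1

At z = 12 mm: the 30×20 cube contributes its full rectangle; the cylinder at (16, -1.5) is absent (z outside [0.5, 9]); the cylinder at (1.5, 1.5) is absent (z outside [12.5, 32]); Merging all regions: only the 30×20 cube is present, so the union is just that shape — 1 connected region. The result has 1 disconnected region.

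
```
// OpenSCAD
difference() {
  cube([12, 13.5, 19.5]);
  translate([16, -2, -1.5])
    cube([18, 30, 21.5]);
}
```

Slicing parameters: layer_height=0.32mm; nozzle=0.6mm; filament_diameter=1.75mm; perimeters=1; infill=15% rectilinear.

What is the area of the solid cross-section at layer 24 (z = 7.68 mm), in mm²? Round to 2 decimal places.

At z = 7.68 mm: the cube (footprint 12×13.5) is included at this height (area 162.00 mm²); the 18×30 cube at (16, -2) contributes its full rectangle (area 540.00 mm²); Subtracting the remaining from the first: starting from the 12×13.5 cube (162.00 mm²), the 18×30 cube at (16, -2) misses the remaining region (no effect) — area = 162.00 mm². Overall, the cross-section is a single solid region. Net area = 162.00 mm².

162.00 mm²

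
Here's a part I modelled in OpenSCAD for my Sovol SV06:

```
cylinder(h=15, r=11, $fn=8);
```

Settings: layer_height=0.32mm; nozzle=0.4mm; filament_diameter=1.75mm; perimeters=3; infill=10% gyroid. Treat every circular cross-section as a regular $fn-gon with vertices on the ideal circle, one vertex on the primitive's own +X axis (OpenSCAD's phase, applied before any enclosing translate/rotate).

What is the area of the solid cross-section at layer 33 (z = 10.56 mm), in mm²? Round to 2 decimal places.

342.24 mm²

At z = 10.56 mm: the r=11 cylinder contributes a regular 8-gon of circumradius 11 (area = (8/2)·11.000²·sin(360°/8) = 342.24 mm²). Overall, the cross-section is a single solid region. Net area = 342.24 mm².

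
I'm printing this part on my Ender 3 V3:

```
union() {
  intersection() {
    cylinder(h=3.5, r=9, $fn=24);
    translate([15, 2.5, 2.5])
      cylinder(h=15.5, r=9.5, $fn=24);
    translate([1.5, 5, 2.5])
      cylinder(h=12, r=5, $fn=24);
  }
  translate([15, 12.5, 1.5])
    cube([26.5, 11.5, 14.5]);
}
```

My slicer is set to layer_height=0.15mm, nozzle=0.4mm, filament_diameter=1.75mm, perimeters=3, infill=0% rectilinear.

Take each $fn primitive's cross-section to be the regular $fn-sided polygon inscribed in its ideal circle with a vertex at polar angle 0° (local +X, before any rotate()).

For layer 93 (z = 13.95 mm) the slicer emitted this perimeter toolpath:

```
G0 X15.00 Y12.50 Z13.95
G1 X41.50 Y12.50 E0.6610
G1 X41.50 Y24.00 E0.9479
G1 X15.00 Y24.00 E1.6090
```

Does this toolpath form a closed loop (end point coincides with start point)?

no

Start point (G0): (15.00, 12.50). End point (last G1): the path does not return to the start — open.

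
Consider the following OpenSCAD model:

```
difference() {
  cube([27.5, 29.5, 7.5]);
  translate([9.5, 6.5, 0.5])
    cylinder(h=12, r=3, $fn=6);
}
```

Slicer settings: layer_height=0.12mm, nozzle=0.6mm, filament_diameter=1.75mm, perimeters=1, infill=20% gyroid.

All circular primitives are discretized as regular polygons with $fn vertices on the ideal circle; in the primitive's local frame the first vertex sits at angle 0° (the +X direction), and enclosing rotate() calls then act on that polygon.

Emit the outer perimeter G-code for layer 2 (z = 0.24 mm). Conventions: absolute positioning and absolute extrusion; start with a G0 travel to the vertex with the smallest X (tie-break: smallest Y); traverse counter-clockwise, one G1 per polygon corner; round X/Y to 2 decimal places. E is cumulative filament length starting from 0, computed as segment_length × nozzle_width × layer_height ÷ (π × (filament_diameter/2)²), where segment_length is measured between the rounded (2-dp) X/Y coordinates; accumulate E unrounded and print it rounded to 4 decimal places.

At z = 0.24 mm: the cube is present — its section is the full 27.5×29.5 rectangle; the cylinder at (9.5, 6.5) is absent (z outside [0.5, 12.5]); Taking the first minus the rest: none of the subtracted shapes is present at this height, so the 27.5×29.5 cube is unchanged — 1 connected region. The outline is a single polygon with 4 vertices. Extrusion per mm of travel: 0.6 × 0.12 / (π × 0.875²) = 0.029934. Accumulating E over each segment gives final E = 3.4125.

G0 X0.00 Y0.00 Z0.24
G1 X27.50 Y0.00 E0.8232
G1 X27.50 Y29.50 E1.7062
G1 X0.00 Y29.50 E2.5294
G1 X0.00 Y0.00 E3.4125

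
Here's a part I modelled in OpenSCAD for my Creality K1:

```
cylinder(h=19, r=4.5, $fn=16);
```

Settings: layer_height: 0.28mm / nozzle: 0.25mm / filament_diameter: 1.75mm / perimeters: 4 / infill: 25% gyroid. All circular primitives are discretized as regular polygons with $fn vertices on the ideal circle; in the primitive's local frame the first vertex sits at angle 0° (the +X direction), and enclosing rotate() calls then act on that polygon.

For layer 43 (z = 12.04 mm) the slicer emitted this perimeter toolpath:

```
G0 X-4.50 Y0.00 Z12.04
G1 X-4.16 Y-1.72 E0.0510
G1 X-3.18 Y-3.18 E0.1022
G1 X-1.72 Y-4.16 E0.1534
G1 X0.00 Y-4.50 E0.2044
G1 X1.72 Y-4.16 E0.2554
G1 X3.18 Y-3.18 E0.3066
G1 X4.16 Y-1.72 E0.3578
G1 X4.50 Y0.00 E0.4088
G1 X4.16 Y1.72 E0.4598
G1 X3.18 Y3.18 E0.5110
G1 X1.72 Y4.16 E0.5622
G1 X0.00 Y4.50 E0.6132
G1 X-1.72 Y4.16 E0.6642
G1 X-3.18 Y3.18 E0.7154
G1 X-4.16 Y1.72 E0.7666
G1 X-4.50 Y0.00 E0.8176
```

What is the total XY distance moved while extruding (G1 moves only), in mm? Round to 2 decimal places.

28.09 mm

Sum the Euclidean lengths of each G1 segment: total = 28.09 mm.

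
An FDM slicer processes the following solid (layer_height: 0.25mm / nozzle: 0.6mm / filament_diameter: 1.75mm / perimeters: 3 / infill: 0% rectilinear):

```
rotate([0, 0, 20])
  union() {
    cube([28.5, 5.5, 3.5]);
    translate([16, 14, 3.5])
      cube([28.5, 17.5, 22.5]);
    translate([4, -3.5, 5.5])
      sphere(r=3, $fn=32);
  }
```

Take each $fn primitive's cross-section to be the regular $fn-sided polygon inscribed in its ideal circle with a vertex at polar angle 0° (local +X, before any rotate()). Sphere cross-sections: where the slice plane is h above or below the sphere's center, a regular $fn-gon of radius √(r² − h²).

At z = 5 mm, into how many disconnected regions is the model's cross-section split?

2

At z = 5 mm: the cube does not reach this height (z outside [0, 3.5]); the cube at (16, 14) is present — its section is the full 28.5×17.5 rectangle; the r=3 sphere at (4, -3.5) contributes a regular 32-gon of circumradius √(3²−0.5²) = 2.958; Merging all regions: the 2 present regions are separate (no shared area or edge), so areas and boundary lengths simply add and each stays a separate island — 2 connected regions; (whole slice rotated 20° about Z — lengths, areas and connectivity unchanged). The result has 2 disconnected regions.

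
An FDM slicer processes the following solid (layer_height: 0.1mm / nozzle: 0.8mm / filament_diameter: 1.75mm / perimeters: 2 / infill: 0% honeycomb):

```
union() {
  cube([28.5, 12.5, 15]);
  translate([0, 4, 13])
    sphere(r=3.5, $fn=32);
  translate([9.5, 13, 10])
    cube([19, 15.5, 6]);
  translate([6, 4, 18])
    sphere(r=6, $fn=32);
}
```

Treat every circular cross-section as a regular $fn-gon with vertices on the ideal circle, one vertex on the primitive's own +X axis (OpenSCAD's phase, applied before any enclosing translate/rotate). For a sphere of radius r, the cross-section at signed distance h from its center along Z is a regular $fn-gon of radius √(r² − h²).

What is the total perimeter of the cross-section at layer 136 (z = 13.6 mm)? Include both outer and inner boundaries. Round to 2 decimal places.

At z = 13.6 mm: the cube is present — its section is the full 28.5×12.5 rectangle (perimeter 82.00 mm); the sphere at (0, 4): section is a regular 32-gon, circumradius = √(r²−h²) = √(3.5²−0.6²) = 3.448 (perimeter = 2·32·3.448·sin(180°/32) = 21.63 mm); the cube at (9.5, 13) (footprint 19×15.5) is included at this height (perimeter 69.00 mm); the sphere at (6, 4): section is a regular 32-gon, circumradius = √(r²−h²) = √(6²−4.4²) = 4.079 (perimeter = 2·32·4.079·sin(180°/32) = 25.59 mm); Merging all regions: the regions partially overlap (shared area 70.43 mm²), so the edge portions inside another operand are dropped and the merged outline is re-measured after clipping — boundary = 154.93 mm. Overall, the cross-section has 2 separate islands. Total boundary length (outer) = 154.93 mm.

154.93 mm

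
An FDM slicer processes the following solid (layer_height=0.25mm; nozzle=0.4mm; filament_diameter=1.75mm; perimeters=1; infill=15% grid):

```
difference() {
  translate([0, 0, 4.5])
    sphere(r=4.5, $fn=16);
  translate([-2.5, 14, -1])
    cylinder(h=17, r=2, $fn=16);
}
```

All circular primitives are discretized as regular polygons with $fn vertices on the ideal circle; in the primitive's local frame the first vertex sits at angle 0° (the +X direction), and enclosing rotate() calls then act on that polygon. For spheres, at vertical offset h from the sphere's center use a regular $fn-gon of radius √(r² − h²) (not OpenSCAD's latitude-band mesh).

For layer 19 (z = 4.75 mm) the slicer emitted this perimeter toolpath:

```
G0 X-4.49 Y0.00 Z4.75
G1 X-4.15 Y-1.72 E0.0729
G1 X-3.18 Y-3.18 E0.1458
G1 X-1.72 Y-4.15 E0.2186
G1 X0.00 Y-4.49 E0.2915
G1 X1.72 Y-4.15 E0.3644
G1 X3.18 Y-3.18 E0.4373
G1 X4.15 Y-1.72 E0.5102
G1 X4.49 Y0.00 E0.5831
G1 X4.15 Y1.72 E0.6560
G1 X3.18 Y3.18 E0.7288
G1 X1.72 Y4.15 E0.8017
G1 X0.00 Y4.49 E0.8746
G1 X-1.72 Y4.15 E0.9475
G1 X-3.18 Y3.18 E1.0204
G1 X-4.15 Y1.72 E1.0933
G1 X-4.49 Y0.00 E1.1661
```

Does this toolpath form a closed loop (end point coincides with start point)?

Start point (G0): (-4.49, 0.00). End point (last G1): the path returns to the start — closed.

yes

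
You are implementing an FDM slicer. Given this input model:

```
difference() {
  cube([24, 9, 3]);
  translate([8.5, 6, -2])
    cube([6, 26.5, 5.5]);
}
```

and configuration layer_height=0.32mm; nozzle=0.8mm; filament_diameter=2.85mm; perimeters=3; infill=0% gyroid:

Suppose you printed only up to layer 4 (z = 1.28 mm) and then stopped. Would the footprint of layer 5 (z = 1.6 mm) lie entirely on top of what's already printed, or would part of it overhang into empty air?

Compare the two slices. At z = 1.28: the 24×9 cube contributes its full rectangle (area 216.00 mm²); the cube at (8.5, 6) is present — its section is the full 6×26.5 rectangle (area 159.00 mm²); Taking the first minus the rest: starting from the 24×9 cube (216.00 mm²), the 6×26.5 cube at (8.5, 6) partially overlaps it — only the 18.00 mm² overlap (of its 159.00 mm²) is removed, clipping the outline — area = 198.00 mm². At z = 1.6: the 24×9 cube contributes its full rectangle (area 216.00 mm²); the cube at (8.5, 6) (footprint 6×26.5) is included at this height (area 159.00 mm²); Taking the first minus the rest: starting from the 24×9 cube (216.00 mm²), the 6×26.5 cube at (8.5, 6) partially overlaps it — only the 18.00 mm² overlap (of its 159.00 mm²) is removed, clipping the outline — area = 198.00 mm². Checking containment: the cross-section at z = 1.6 is a subset of the cross-section at z = 1.28.

entirely on top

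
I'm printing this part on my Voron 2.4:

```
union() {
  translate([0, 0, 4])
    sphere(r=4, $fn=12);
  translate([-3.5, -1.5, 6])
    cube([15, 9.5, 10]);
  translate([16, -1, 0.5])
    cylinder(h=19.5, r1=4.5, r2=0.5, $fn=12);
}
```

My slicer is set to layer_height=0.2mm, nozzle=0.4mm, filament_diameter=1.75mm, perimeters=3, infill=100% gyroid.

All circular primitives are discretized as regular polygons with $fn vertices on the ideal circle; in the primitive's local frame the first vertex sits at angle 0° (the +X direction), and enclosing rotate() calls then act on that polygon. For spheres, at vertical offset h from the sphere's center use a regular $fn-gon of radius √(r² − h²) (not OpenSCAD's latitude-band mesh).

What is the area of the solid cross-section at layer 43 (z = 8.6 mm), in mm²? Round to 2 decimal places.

At z = 8.6 mm: the sphere is absent (|z−center|=4.600 > r=4); the 15×9.5 cube at (-3.5, -1.5) contributes its full rectangle (area 142.50 mm²); the cone at (16, -1) contributes a regular 12-gon of circumradius 2.838 (interpolated between r1=4.5 and r2=0.5 at t=0.415) (area = (12/2)·2.838²·sin(360°/12) = 24.17 mm²); Taking the union: the 2 present regions are separate (no shared area or edge), so areas and boundary lengths simply add and each stays a separate island — area = 166.67 mm². Overall, the cross-section has 2 separate islands. Net area = 166.67 mm².

166.67 mm²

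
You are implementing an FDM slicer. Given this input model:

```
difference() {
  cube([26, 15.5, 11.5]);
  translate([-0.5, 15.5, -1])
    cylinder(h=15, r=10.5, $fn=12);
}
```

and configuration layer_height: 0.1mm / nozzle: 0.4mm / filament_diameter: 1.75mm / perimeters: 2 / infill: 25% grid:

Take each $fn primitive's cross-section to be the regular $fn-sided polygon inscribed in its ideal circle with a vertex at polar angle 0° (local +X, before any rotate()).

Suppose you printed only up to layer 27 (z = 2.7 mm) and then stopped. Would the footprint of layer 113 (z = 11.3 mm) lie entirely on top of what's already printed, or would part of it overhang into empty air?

Compare the two slices. At z = 2.7: the 26×15.5 cube contributes its full rectangle (area 403.00 mm²); the r=10.5 cylinder at (-0.5, 15.5) gives a regular 12-gon of circumradius 10.5 (constant along its height) (area = (12/2)·10.500²·sin(360°/12) = 330.75 mm²); Subtracting the remaining from the first: starting from the 26×15.5 cube (403.00 mm²), the r=10.5 cylinder at (-0.5, 15.5) partially overlaps it — only the 77.47 mm² overlap (of its 330.75 mm²) is removed, clipping the outline — area = 325.53 mm². At z = 11.3: the cube is present — its section is the full 26×15.5 rectangle (area 403.00 mm²); the r=10.5 cylinder at (-0.5, 15.5) gives a regular 12-gon of circumradius 10.5 (constant along its height) (area = (12/2)·10.500²·sin(360°/12) = 330.75 mm²); Taking the first minus the rest: starting from the 26×15.5 cube (403.00 mm²), the r=10.5 cylinder at (-0.5, 15.5) partially overlaps it — only the 77.47 mm² overlap (of its 330.75 mm²) is removed, clipping the outline — area = 325.53 mm². Checking containment: the cross-section at z = 11.3 is a subset of the cross-section at z = 2.7.

entirely on top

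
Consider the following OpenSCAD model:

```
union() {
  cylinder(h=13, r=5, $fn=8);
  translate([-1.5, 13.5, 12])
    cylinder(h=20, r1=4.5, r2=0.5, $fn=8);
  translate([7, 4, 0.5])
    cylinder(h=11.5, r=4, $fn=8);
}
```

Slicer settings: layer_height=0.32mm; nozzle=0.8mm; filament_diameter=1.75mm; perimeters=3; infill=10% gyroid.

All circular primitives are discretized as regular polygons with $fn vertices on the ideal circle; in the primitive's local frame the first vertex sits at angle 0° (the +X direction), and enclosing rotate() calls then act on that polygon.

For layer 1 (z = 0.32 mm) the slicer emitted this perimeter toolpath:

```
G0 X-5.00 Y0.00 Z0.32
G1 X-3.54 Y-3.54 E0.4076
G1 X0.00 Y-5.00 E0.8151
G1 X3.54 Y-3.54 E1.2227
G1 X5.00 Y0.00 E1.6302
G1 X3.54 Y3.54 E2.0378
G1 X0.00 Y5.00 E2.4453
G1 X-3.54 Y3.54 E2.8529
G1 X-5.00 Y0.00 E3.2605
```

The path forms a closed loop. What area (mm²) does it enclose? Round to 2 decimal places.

70.80 mm²

Apply the shoelace formula to the sequence of (X, Y) vertices; enclosed area = 70.80 mm².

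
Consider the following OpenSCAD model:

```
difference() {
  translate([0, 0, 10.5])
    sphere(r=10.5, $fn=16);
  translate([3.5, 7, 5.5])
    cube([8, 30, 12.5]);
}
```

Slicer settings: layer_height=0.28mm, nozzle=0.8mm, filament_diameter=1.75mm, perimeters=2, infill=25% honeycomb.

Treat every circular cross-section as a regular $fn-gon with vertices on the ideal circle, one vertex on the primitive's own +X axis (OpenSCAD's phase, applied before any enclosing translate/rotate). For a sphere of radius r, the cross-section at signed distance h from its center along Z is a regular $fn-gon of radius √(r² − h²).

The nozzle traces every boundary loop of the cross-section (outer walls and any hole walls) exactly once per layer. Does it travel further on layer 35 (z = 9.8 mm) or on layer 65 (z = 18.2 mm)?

layer 35 (z = 9.8 mm)

Layer 35 (z = 9.8): the r=10.5 sphere contributes a regular 16-gon of circumradius √(10.5²−0.7²) = 10.477 (perimeter = 2·16·10.477·sin(180°/16) = 65.40 mm); the cube at (3.5, 7) is present — its section is the full 8×30 rectangle (perimeter 76.00 mm); Subtracting the remaining from the first: starting from the r=10.5 sphere, the 8×30 cube at (3.5, 7) partially overlaps it — only the 6.69 mm² overlap (of its 240.00 mm²) is removed, clipping the outline — boundary = 67.27 mm. So its perimeter = 67.27 mm. Layer 65 (z = 18.2): the r=10.5 sphere slices to a regular 16-gon of circumradius 7.139 (√(r²−h²) with h=7.7 from center) (perimeter = 2·16·7.139·sin(180°/16) = 44.57 mm); the cube at (3.5, 7) is absent (z outside [5.5, 18]); Taking the first minus the rest: none of the subtracted shapes is present at this height, so the r=10.5 sphere is unchanged — boundary = 44.57 mm. So its perimeter = 44.57 mm. Layer 35 is larger (67.27 vs 44.57 mm).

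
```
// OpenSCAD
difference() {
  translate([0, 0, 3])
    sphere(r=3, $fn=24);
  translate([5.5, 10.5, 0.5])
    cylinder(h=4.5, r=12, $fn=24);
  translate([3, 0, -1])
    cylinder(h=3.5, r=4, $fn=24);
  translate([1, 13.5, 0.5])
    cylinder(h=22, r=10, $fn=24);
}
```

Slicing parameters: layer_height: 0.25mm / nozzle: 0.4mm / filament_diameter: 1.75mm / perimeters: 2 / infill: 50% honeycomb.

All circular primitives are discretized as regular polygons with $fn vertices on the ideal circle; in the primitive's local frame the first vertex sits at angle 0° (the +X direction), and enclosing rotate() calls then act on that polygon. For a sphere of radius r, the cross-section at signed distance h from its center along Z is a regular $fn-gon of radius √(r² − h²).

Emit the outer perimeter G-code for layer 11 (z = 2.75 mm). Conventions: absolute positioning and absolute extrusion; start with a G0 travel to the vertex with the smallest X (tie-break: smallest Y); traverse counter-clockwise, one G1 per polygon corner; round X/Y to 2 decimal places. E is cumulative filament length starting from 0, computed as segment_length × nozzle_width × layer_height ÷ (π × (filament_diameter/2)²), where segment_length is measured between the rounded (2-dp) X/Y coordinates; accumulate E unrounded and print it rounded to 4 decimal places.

At z = 2.75 mm: the r=3 sphere contributes a regular 24-gon of circumradius √(3²−0.25²) = 2.990; the cylinder at (5.5, 10.5): section is a regular 24-gon, circumradius r=12; the cylinder at (3, 0) does not reach this height (z outside [-1, 2.5]); the r=10 cylinder at (1, 13.5) contributes a regular 24-gon of circumradius 10; Subtracting the remaining from the first: starting from the r=3 sphere, the r=12 cylinder at (5.5, 10.5) partially overlaps it — only the 13.60 mm² overlap (of its 447.24 mm²) is removed, clipping the outline; the r=10 cylinder at (1, 13.5) misses the remaining region (no effect) — 1 connected region. The outline is a single polygon with 17 vertices. Extrusion per mm of travel: 0.4 × 0.25 / (π × 0.875²) = 0.041575. Accumulating E over each segment gives final E = 0.6610.

G0 X-2.99 Y0.00 Z2.75
G1 X-2.89 Y-0.77 E0.0323
G1 X-2.59 Y-1.49 E0.0647
G1 X-2.11 Y-2.11 E0.0973
G1 X-1.49 Y-2.59 E0.1299
G1 X-0.77 Y-2.89 E0.1623
G1 X0.00 Y-2.99 E0.1946
G1 X0.77 Y-2.89 E0.2269
G1 X1.49 Y-2.59 E0.2593
G1 X2.11 Y-2.11 E0.2919
G1 X2.59 Y-1.49 E0.3245
G1 X2.74 Y-1.14 E0.3404
G1 X2.39 Y-1.09 E0.3551
G1 X-0.50 Y0.11 E0.4852
G1 X-2.48 Y1.63 E0.5889
G1 X-2.59 Y1.49 E0.5963
G1 X-2.89 Y0.77 E0.6288
G1 X-2.99 Y0.00 E0.6610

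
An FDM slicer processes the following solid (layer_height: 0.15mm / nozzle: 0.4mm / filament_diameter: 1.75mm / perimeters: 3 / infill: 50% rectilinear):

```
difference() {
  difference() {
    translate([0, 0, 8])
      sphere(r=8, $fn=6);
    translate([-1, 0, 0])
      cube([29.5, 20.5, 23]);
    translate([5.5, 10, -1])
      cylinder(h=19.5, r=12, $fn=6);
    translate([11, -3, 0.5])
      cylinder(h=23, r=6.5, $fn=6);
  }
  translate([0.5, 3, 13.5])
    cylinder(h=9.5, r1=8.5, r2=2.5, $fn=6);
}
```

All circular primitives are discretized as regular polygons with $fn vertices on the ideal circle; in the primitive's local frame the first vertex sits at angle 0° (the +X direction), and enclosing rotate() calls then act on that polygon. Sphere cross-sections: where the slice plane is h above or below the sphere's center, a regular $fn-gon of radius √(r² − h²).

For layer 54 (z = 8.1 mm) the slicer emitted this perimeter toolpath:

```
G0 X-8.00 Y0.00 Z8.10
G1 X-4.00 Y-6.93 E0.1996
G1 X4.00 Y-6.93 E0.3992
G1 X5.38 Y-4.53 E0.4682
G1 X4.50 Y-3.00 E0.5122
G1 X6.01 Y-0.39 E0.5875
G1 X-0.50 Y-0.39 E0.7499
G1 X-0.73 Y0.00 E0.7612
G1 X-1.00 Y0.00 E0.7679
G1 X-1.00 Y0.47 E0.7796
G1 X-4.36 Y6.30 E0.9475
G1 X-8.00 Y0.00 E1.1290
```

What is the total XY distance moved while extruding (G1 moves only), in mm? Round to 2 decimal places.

45.26 mm

Sum the Euclidean lengths of each G1 segment: total = 45.26 mm.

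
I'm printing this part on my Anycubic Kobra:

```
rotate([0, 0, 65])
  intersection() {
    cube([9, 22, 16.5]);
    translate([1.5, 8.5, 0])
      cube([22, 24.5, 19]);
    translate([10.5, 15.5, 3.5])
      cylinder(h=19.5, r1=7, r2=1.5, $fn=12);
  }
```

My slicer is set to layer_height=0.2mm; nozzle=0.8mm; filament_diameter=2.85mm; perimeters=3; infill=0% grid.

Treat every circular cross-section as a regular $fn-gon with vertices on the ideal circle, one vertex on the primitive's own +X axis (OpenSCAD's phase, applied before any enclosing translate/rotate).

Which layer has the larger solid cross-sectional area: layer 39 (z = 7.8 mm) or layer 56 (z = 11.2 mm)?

Layer 39 (z = 7.8): the cube is present — its section is the full 9×22 rectangle (area 198.00 mm²); the cube at (1.5, 8.5) is present — its section is the full 22×24.5 rectangle (area 539.00 mm²); the cone at (10.5, 15.5) contributes a regular 12-gon of circumradius 5.787 (interpolated between r1=7 and r2=1.5 at t=0.221) (area = (12/2)·5.787²·sin(360°/12) = 100.47 mm²); After intersecting: the 22×24.5 cube at (1.5, 8.5) partially overlaps the 9×22 cube; clipping to the common part keeps 101.25 mm²; the cone at (10.5, 15.5) partially overlaps the running intersection; clipping to the common part keeps 33.48 mm² — area = 33.48 mm²; (whole slice rotated 65° about Z — lengths, areas and connectivity unchanged). So its area = 33.48 mm². Layer 56 (z = 11.2): the 9×22 cube contributes its full rectangle (area 198.00 mm²); the cube at (1.5, 8.5) is present — its section is the full 22×24.5 rectangle (area 539.00 mm²); the cone at (10.5, 15.5): at t=0.395 of its height the radius interpolates to r₁+(r₂−r₁)t = 4.828, giving a regular 12-gon of that circumradius (area = (12/2)·4.828²·sin(360°/12) = 69.93 mm²); After intersecting: the 22×24.5 cube at (1.5, 8.5) partially overlaps the 9×22 cube; clipping to the common part keeps 101.25 mm²; the cone at (10.5, 15.5) partially overlaps the running intersection; clipping to the common part keeps 21.09 mm² — area = 21.09 mm²; (whole slice rotated 65° about Z — lengths, areas and connectivity unchanged). So its area = 21.09 mm². Layer 39 is larger (33.48 vs 21.09 mm²).

layer 39 (z = 7.8 mm)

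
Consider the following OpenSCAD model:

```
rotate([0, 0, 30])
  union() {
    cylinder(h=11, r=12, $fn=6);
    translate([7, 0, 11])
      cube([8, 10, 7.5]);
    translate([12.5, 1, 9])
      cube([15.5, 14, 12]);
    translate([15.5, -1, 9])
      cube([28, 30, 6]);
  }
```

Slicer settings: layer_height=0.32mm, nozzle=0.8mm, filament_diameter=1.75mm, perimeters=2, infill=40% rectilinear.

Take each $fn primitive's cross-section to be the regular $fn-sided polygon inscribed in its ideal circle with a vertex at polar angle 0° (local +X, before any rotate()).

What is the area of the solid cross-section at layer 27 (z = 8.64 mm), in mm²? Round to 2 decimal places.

374.12 mm²

At z = 8.64 mm: the r=12 cylinder contributes a regular 6-gon of circumradius 12 (area = (6/2)·12.000²·sin(360°/6) = 374.12 mm²); the cube at (7, 0) is not intersected at this z (z outside [11, 18.5]); the cube at (12.5, 1) is absent (z outside [9, 21]); the cube at (15.5, -1) does not reach this height (z outside [9, 15]); Taking the union: only the r=12 cylinder is present, so the union is just that shape — area = 374.12 mm²; (rotated 30° about Z; rotation is an isometry so areas/perimeters/island counts are preserved). Overall, the cross-section is a single solid region. Net area = 374.12 mm².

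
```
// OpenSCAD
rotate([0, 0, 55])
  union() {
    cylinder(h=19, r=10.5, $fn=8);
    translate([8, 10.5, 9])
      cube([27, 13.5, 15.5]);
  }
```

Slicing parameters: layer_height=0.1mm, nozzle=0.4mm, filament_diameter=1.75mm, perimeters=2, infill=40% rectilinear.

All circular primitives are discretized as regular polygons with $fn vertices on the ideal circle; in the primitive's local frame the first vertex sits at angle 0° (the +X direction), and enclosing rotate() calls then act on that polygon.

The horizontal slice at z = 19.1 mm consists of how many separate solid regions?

1

At z = 19.1 mm: the cylinder is not intersected at this z (z outside [0, 19]); the 27×13.5 cube at (8, 10.5) contributes its full rectangle; Taking the union: only the 27×13.5 cube at (8, 10.5) is present, so the union is just that shape — 1 connected region; (whole slice rotated 55° about Z — lengths, areas and connectivity unchanged). The result has 1 disconnected region.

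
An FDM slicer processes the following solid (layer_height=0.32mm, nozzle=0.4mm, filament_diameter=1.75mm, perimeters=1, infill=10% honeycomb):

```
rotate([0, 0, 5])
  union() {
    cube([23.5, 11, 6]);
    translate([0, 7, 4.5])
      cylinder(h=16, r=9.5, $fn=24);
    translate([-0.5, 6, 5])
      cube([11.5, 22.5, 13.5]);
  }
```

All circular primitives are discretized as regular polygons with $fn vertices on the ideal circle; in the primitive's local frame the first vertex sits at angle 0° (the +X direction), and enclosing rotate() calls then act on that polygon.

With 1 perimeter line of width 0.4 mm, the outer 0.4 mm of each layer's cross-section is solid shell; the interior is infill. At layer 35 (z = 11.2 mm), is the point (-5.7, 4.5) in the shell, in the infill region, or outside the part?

At z = 11.2 mm: the cube does not reach this height (z outside [0, 6]); the r=9.5 cylinder at (0, 7) contributes a regular 24-gon of circumradius 9.5; the cube at (-0.5, 6) is present — its section is the full 11.5×22.5 rectangle; Taking the union: the regions partially overlap (shared area 84.74 mm²), so overlapping operands fuse into one piece — 1 connected region; (whole slice rotated 5° about Z — lengths, areas and connectivity unchanged). Overall, the cross-section is a single solid region. Undo the 5° rotation: the query point maps to (-5.286, 4.980) in the un-rotated model frame. The nearest boundary edge runs (-8.23, 2.25)→(-9.18, 4.54); distance from the point to it = 3.76 mm. The point is inside the cross-section and 3.76 mm from the nearest boundary — more than the 0.4 mm shell width (1 × 0.4), so it's in the infill interior.

infill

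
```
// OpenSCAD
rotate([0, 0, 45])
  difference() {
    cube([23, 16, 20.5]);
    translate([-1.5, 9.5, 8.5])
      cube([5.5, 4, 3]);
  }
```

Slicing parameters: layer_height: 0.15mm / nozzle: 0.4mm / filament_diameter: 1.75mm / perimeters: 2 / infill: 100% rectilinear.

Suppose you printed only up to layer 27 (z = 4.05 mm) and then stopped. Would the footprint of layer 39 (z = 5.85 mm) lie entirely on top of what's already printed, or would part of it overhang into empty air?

entirely on top

Compare the two slices. At z = 4.05: the cube (footprint 23×16) is included at this height (area 368.00 mm²); the cube at (-1.5, 9.5) is absent (z outside [8.5, 11.5]); After the difference (first − rest): none of the subtracted shapes is present at this height, so the 23×16 cube is unchanged — area = 368.00 mm²; (whole slice rotated 45° about Z — lengths, areas and connectivity unchanged). At z = 5.85: the 23×16 cube contributes its full rectangle (area 368.00 mm²); the cube at (-1.5, 9.5) is absent (z outside [8.5, 11.5]); Taking the first minus the rest: none of the subtracted shapes is present at this height, so the 23×16 cube is unchanged — area = 368.00 mm²; (rotated 45° about Z; rotation is an isometry so areas/perimeters/island counts are preserved). Checking containment: the cross-section at z = 5.85 is a subset of the cross-section at z = 4.05.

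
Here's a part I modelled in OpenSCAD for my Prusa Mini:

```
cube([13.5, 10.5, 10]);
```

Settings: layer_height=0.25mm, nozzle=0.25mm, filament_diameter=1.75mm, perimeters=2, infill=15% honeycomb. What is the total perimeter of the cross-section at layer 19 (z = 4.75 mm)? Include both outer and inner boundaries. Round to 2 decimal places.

At z = 4.75 mm: the cube is present — its section is the full 13.5×10.5 rectangle (perimeter 48.00 mm). Overall, the cross-section is a single solid region. Total boundary length (outer) = 48.00 mm.

48.00 mm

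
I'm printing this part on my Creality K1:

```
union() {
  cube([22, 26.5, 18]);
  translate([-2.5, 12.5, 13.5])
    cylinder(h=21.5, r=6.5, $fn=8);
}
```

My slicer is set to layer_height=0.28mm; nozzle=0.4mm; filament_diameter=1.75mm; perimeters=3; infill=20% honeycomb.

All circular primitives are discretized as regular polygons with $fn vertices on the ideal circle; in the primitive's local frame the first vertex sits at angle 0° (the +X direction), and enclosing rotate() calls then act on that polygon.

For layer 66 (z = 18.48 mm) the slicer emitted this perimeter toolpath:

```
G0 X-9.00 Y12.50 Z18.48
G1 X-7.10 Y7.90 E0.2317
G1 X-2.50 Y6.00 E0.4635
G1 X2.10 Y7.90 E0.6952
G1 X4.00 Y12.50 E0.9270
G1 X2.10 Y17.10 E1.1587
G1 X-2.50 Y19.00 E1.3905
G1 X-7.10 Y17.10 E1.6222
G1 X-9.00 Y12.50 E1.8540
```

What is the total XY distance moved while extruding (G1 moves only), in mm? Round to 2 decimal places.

39.82 mm

Sum the Euclidean lengths of each G1 segment: total = 39.82 mm.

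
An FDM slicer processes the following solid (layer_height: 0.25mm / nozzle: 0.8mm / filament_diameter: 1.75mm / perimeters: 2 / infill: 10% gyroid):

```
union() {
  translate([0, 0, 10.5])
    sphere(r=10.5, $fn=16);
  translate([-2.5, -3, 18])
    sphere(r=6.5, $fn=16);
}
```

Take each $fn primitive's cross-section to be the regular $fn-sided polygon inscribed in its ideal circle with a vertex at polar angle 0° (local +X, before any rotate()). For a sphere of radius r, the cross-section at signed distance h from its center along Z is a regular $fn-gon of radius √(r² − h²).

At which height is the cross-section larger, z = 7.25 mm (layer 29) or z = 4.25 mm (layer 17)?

Layer 29 (z = 7.25): the r=10.5 sphere contributes a regular 16-gon of circumradius √(10.5²−3.25²) = 9.984 (area = (16/2)·9.984²·sin(360°/16) = 305.19 mm²); the sphere at (-2.5, -3) is not intersected at this z (|z−center|=10.750 > r=6.5); Taking the union: only the r=10.5 sphere is present, so the union is just that shape — area = 305.19 mm². So its area = 305.19 mm². Layer 17 (z = 4.25): the r=10.5 sphere slices to a regular 16-gon of circumradius 8.437 (√(r²−h²) with h=6.25 from center) (area = (16/2)·8.437²·sin(360°/16) = 217.94 mm²); the sphere at (-2.5, -3) is not intersected at this z (|z−center|=13.750 > r=6.5); Combining (union): only the r=10.5 sphere is present, so the union is just that shape — area = 217.94 mm². So its area = 217.94 mm². Layer 29 is larger (305.19 vs 217.94 mm²).

layer 29 (z = 7.25 mm)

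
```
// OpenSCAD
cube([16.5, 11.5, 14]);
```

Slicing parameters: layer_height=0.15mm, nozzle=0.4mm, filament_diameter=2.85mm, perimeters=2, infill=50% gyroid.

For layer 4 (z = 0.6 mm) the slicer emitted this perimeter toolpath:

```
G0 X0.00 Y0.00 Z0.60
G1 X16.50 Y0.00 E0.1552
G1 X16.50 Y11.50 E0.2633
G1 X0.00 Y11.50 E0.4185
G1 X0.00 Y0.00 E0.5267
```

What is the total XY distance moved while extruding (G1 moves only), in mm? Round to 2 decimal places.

Sum the Euclidean lengths of each G1 segment: total = 56.00 mm.

56.00 mm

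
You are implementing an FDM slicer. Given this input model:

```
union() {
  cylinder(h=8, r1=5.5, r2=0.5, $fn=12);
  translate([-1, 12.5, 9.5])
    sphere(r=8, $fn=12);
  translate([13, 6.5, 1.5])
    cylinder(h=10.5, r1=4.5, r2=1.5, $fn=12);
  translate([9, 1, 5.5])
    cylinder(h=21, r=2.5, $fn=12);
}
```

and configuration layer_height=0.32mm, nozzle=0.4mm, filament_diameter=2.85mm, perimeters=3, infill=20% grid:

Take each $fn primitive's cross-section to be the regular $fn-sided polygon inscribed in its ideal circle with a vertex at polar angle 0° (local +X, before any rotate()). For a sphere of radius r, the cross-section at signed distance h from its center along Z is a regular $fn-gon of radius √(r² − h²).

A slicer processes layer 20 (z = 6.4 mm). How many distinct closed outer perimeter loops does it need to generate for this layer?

4

At z = 6.4 mm: the cone contributes a regular 12-gon of circumradius 1.500 (interpolated between r1=5.5 and r2=0.5 at t=0.800); the r=8 sphere at (-1, 12.5) contributes a regular 12-gon of circumradius √(8²−3.1²) = 7.375; the cone at (13, 6.5) (r1=4.5→r2=1.5) has section circumradius 3.100 here — a regular 12-gon; the r=2.5 cylinder at (9, 1) gives a regular 12-gon of circumradius 2.5 (constant along its height); Taking the union: the 4 present regions are separate (no shared area or edge), so areas and boundary lengths simply add and each stays a separate island — 4 connected regions. The result has 4 disconnected regions.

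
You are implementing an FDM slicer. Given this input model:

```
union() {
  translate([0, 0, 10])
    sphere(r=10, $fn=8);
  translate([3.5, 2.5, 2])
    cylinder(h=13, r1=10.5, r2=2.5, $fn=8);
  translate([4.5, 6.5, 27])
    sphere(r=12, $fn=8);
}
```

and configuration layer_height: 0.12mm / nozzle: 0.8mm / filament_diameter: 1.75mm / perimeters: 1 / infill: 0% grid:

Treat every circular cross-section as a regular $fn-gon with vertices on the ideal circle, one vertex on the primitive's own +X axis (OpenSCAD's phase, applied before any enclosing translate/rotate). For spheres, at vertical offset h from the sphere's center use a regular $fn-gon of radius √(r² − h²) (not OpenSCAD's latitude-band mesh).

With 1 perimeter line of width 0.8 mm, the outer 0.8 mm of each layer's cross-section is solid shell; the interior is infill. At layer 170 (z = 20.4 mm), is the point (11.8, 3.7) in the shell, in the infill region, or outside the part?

At z = 20.4 mm: the sphere is absent (|z−center|=10.400 > r=10); the cone at (3.5, 2.5) does not reach this height (z outside [2, 15]); the r=12 sphere at (4.5, 6.5) contributes a regular 8-gon of circumradius √(12²−6.6²) = 10.022; Combining (union): only the r=12 sphere at (4.5, 6.5) is present, so the union is just that shape — 1 connected region. Overall, the cross-section is a single solid region. The nearest boundary edge runs (11.59, -0.59)→(14.52, 6.50); distance from the point to it = 1.44 mm. The point is inside the cross-section and 1.44 mm from the nearest boundary — more than the 0.8 mm shell width (1 × 0.8), so it's in the infill interior.

infill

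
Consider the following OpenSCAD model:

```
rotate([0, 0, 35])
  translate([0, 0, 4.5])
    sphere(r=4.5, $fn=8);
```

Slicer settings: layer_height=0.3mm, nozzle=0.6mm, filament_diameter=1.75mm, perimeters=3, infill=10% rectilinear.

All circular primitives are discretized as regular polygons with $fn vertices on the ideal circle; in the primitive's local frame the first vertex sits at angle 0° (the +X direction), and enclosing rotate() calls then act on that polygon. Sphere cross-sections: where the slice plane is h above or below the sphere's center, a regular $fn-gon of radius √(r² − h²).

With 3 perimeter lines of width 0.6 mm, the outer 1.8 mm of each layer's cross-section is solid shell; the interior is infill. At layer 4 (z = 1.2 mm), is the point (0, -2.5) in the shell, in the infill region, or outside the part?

shell

At z = 1.2 mm: the r=4.5 sphere contributes a regular 8-gon of circumradius √(4.5²−3.3²) = 3.059; (rotated 35° about Z; rotation is an isometry so areas/perimeters/island counts are preserved). Overall, the cross-section is a single solid region. Undo the 35° rotation: the query point maps to (-1.434, -2.048) in the un-rotated model frame. The nearest boundary edge runs (-2.16, -2.16)→(-0.00, -3.06); distance from the point to it = 0.39 mm. The point is inside the cross-section, 0.39 mm from the nearest boundary — within the 1.8 mm shell band (3 × 0.6).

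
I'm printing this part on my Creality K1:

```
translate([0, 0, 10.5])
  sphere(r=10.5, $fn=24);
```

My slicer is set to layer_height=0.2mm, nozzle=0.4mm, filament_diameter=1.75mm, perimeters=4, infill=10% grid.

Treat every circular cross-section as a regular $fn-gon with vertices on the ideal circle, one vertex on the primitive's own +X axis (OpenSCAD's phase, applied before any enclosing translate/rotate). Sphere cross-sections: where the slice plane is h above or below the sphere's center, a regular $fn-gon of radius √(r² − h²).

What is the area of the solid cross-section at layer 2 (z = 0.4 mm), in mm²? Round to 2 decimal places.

25.59 mm²

At z = 0.4 mm: the r=10.5 sphere contributes a regular 24-gon of circumradius √(10.5²−10.1²) = 2.871 (area = (24/2)·2.871²·sin(360°/24) = 25.59 mm²). Overall, the cross-section is a single solid region. Net area = 25.59 mm².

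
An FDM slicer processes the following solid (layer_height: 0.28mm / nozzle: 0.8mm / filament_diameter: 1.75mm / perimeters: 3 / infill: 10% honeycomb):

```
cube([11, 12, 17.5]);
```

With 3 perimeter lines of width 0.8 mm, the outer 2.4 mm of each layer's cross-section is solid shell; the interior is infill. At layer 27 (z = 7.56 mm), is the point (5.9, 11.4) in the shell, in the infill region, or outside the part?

At z = 7.56 mm: the 11×12 cube contributes its full rectangle. Overall, the cross-section is a single solid region. The nearest boundary edge runs (11.00, 12.00)→(0.00, 12.00); distance from the point to it = 0.60 mm. The point is inside the cross-section, 0.60 mm from the nearest boundary — within the 2.4 mm shell band (3 × 0.8).

shell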